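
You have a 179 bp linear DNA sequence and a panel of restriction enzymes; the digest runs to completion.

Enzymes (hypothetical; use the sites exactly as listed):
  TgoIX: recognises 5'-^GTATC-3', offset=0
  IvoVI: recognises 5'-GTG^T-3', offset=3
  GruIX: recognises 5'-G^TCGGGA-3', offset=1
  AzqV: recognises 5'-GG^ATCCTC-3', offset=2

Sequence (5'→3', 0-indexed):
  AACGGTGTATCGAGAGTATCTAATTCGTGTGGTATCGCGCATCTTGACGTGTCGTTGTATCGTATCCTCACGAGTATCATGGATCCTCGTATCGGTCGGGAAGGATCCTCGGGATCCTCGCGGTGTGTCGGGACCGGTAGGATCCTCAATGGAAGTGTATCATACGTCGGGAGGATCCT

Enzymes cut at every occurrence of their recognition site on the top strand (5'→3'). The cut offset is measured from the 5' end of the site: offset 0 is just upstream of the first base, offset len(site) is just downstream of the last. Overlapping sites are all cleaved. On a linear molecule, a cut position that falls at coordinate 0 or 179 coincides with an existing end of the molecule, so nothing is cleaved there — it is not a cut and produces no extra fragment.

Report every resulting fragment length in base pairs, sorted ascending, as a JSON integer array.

[1,1,2,2,5,5,6,6,7,8,9,9,9,9,12,12,13,14,14,15,20]

Per-enzyme occurrences:
  TgoIX GTATC/0: at [6, 15, 31, 56, 61, 73, 88, 156] ⇒ [6, 15, 31, 56, 61, 73, 88, 156]
  IvoVI GTGT/3: at [4, 26, 48, 122, 124, 154] ⇒ [7, 29, 51, 125, 127, 157]
  GruIX GTCGGGA/1: at [94, 126, 165] ⇒ [95, 127, 166]
  AzqV GGATCCTC/2: at [80, 102, 111, 139] ⇒ [82, 104, 113, 141]

All cut coordinates (distinct, sorted): [6, 7, 15, 29, 31, 51, 56, 61, 73, 82, 88, 95, 104, 113, 125, 127, 141, 156, 157, 166]

Fragments:
  [0,6): 6 bp
  [6,7): 1 bp
  [7,15): 8 bp
  [15,29): 14 bp
  [29,31): 2 bp
  [31,51): 20 bp
  [51,56): 5 bp
  [56,61): 5 bp
  [61,73): 12 bp
  [73,82): 9 bp
  [82,88): 6 bp
  [88,95): 7 bp
  [95,104): 9 bp
  [104,113): 9 bp
  [113,125): 12 bp
  [125,127): 2 bp
  [127,141): 14 bp
  [141,156): 15 bp
  [156,157): 1 bp
  [157,166): 9 bp
  [166,179): 13 bp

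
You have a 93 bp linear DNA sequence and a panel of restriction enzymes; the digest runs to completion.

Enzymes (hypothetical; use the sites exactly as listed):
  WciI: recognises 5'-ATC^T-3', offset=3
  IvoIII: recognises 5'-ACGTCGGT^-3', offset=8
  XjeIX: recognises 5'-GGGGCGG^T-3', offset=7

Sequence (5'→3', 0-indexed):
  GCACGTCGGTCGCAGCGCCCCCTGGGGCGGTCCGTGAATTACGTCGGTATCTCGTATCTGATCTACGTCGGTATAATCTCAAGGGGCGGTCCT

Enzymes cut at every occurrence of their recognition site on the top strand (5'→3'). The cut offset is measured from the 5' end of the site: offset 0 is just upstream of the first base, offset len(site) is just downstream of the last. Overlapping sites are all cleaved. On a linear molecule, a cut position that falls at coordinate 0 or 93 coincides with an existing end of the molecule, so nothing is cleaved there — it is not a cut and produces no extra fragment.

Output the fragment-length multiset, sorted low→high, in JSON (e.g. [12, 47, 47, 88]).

[3,4,5,6,7,9,10,11,18,20]

Site scan:
  WciI (ATCT, off=3): starts [48, 55, 60, 75] → cuts [51, 58, 63, 78]
  IvoIII (ACGTCGGT, off=8): starts [2, 40, 64] → cuts [10, 48, 72]
  XjeIX (GGGGCGGT, off=7): starts [23, 82] → cuts [30, 89]

Pooled cuts: [10, 30, 48, 51, 58, 63, 72, 78, 89]

Fragment lengths:
  [0,10): 10 bp
  [10,30): 20 bp
  [30,48): 18 bp
  [48,51): 3 bp
  [51,58): 7 bp
  [58,63): 5 bp
  [63,72): 9 bp
  [72,78): 6 bp
  [78,89): 11 bp
  [89,93): 4 bp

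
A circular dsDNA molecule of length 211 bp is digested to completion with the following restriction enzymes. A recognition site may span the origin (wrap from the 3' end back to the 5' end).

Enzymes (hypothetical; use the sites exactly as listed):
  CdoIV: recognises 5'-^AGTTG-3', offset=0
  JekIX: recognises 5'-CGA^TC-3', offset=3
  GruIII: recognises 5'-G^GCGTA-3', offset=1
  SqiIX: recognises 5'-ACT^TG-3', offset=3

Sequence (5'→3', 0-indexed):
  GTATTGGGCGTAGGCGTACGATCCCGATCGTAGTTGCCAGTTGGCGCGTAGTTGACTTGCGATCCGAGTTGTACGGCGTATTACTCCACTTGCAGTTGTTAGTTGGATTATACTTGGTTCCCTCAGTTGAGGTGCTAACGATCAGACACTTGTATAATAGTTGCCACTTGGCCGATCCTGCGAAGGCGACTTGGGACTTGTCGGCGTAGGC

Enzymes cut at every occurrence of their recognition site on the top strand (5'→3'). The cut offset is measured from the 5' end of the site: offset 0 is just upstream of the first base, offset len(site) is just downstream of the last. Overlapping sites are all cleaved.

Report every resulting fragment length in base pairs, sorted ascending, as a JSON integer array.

[3,4,4,5,5,6,6,6,7,7,7,7,8,8,8,9,9,9,10,10,11,14,15,16,17]

Scan for sites:
  CdoIV (AGTTG, off=0): starts [31, 38, 49, 66, 93, 100, 124, 158] → cuts [31, 38, 49, 66, 93, 100, 124, 158]
  JekIX (CGATC, off=3): starts [18, 24, 59, 138, 172] → cuts [21, 27, 62, 141, 175]
  GruIII (GGCGTA, off=1): starts [6, 12, 74, 202, 208] → cuts [7, 13, 75, 203, 209]
  SqiIX (ACTTG, off=3): starts [54, 87, 111, 147, 165, 188, 195] → cuts [57, 90, 114, 150, 168, 191, 198]

Pooled cuts: [7, 13, 21, 27, 31, 38, 49, 57, 62, 66, 75, 90, 93, 100, 114, 124, 141, 150, 158, 168, 175, 191, 198, 203, 209]

Fragment lengths:
  7→13: 6 bp
  13→21: 8 bp
  21→27: 6 bp
  27→31: 4 bp
  31→38: 7 bp
  38→49: 11 bp
  49→57: 8 bp
  57→62: 5 bp
  62→66: 4 bp
  66→75: 9 bp
  75→90: 15 bp
  90→93: 3 bp
  93→100: 7 bp
  100→114: 14 bp
  114→124: 10 bp
  124→141: 17 bp
  141→150: 9 bp
  150→158: 8 bp
  158→168: 10 bp
  168→175: 7 bp
  175→191: 16 bp
  191→198: 7 bp
  198→203: 5 bp
  203→209: 6 bp
  209→7 (wrap): 211-209+7 = 9 bp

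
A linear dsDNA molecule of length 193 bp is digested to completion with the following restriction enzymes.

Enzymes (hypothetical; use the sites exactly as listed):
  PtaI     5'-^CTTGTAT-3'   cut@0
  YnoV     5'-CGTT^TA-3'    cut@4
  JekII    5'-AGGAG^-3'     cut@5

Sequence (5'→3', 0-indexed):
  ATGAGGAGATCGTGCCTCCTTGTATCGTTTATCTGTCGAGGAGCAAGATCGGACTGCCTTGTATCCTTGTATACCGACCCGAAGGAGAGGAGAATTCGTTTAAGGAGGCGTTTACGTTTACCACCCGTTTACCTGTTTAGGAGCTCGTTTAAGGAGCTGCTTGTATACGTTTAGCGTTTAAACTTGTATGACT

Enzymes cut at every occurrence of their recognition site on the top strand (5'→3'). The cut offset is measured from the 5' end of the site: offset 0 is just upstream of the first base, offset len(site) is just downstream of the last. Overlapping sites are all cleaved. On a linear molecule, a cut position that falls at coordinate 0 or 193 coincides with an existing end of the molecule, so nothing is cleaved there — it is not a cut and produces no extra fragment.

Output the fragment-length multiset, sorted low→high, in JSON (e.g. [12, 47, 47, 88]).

Scan for sites:
  PtaI (CTTGTAT, off=0): starts [18, 57, 65, 159, 182] → cuts [18, 57, 65, 159, 182]
  YnoV (CGTTTA, off=4): starts [25, 96, 108, 114, 125, 145, 167, 174] → cuts [29, 100, 112, 118, 129, 149, 171, 178]
  JekII (AGGAG, off=5): starts [3, 38, 82, 87, 102, 138, 151] → cuts [8, 43, 87, 92, 107, 143, 156]

Pooled cuts: [8, 18, 29, 43, 57, 65, 87, 92, 100, 107, 112, 118, 129, 143, 149, 156, 159, 171, 178, 182]

Fragment lengths:
  [0,8): 8 bp
  [8,18): 10 bp
  [18,29): 11 bp
  [29,43): 14 bp
  [43,57): 14 bp
  [57,65): 8 bp
  [65,87): 22 bp
  [87,92): 5 bp
  [92,100): 8 bp
  [100,107): 7 bp
  [107,112): 5 bp
  [112,118): 6 bp
  [118,129): 11 bp
  [129,143): 14 bp
  [143,149): 6 bp
  [149,156): 7 bp
  [156,159): 3 bp
  [159,171): 12 bp
  [171,178): 7 bp
  [178,182): 4 bp
  [182,193): 11 bp

[3,4,5,5,6,6,7,7,7,8,8,8,10,11,11,11,12,14,14,14,22]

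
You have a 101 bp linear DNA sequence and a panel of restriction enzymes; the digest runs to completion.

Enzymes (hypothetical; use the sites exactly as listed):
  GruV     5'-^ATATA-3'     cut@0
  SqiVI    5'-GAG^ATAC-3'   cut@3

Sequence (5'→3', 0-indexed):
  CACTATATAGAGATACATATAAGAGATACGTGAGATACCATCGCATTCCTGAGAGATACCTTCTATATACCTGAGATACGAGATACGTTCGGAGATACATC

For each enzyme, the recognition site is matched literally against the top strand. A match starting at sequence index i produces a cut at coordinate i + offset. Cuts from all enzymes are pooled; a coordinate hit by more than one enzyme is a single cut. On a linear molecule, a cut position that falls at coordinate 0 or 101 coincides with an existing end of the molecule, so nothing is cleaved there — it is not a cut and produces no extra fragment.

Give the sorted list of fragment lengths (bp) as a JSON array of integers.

Site scan:
  GruV (ATATA, off=0): starts [4, 16, 64] → cuts [4, 16, 64]
  SqiVI (GAGATAC, off=3): starts [9, 22, 31, 52, 72, 79, 91] → cuts [12, 25, 34, 55, 75, 82, 94]

All cut coordinates (distinct, sorted): [4, 12, 16, 25, 34, 55, 64, 75, 82, 94]

Fragment lengths:
  [0,4): 4 bp
  [4,12): 8 bp
  [12,16): 4 bp
  [16,25): 9 bp
  [25,34): 9 bp
  [34,55): 21 bp
  [55,64): 9 bp
  [64,75): 11 bp
  [75,82): 7 bp
  [82,94): 12 bp
  [94,101): 7 bp

[4,4,7,7,8,9,9,9,11,12,21]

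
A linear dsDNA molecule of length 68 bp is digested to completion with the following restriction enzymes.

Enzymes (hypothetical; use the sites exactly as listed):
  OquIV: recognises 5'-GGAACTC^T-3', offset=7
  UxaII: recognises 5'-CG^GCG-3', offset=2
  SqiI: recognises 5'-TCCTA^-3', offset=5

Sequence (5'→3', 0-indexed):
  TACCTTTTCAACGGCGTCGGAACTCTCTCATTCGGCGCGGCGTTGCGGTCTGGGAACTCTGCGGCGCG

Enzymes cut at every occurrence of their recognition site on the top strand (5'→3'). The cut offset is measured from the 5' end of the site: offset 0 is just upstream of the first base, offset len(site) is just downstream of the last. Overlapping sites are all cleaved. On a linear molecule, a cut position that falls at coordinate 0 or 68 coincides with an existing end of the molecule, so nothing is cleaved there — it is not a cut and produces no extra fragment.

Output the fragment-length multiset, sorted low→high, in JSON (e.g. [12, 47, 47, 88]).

[4,5,5,9,12,13,20]

Scan for sites:
  OquIV GGAACTCT/7: at [18, 52] ⇒ [25, 59]
  UxaII CGGCG/2: at [11, 32, 37, 61] ⇒ [13, 34, 39, 63]
  SqiI (TCCTA, off=5): no sites

Pooled cuts: [13, 25, 34, 39, 59, 63]

Fragment lengths:
  [0,13): 13 bp
  [13,25): 12 bp
  [25,34): 9 bp
  [34,39): 5 bp
  [39,59): 20 bp
  [59,63): 4 bp
  [63,68): 5 bp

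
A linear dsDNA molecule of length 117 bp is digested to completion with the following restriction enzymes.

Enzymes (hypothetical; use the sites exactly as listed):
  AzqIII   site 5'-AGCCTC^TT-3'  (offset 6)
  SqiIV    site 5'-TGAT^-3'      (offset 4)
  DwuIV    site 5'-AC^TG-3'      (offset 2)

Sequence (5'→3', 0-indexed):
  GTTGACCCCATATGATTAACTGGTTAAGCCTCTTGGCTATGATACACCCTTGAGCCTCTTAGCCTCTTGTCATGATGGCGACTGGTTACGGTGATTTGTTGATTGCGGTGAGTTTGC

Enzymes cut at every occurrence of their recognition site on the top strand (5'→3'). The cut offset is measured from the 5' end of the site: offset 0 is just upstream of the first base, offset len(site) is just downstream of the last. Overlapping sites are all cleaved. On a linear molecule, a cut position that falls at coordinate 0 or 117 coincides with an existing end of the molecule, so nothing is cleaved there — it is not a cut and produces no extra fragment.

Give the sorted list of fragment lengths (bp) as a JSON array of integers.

Scan for sites:
  AzqIII AGCCTCTT/6: at [26, 52, 60] ⇒ [32, 58, 66]
  SqiIV TGAT/4: at [12, 39, 72, 91, 99] ⇒ [16, 43, 76, 95, 103]
  DwuIV ACTG/2: at [18, 80] ⇒ [20, 82]

Pooled cuts: [16, 20, 32, 43, 58, 66, 76, 82, 95, 103]

Fragment lengths:
  [0,16): 16 bp
  [16,20): 4 bp
  [20,32): 12 bp
  [32,43): 11 bp
  [43,58): 15 bp
  [58,66): 8 bp
  [66,76): 10 bp
  [76,82): 6 bp
  [82,95): 13 bp
  [95,103): 8 bp
  [103,117): 14 bp

[4,6,8,8,10,11,12,13,14,15,16]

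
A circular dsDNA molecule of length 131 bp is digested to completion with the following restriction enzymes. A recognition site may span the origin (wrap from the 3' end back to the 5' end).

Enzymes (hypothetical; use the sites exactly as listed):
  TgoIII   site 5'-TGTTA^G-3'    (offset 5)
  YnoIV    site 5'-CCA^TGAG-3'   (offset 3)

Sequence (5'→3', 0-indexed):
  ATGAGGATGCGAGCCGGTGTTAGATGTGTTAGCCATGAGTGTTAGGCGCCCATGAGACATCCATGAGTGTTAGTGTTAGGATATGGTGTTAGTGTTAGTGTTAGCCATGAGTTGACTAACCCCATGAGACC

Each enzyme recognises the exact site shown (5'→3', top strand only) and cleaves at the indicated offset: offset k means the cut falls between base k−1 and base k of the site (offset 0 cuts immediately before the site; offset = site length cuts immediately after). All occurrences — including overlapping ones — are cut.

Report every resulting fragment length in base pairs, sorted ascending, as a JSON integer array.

[4,4,6,6,6,8,8,9,9,9,11,13,17,21]

Scan for sites:
  TgoIII TGTTAG/5: at [17, 26, 39, 67, 73, 86, 92, 98] ⇒ [22, 31, 44, 72, 78, 91, 97, 103]
  YnoIV CCATGAG/3: at [32, 49, 60, 104, 121, 129] ⇒ [1, 35, 52, 63, 107, 124]

Pooled cuts: [1, 22, 31, 35, 44, 52, 63, 72, 78, 91, 97, 103, 107, 124]

Fragment lengths:
  1→22: 21 bp
  22→31: 9 bp
  31→35: 4 bp
  35→44: 9 bp
  44→52: 8 bp
  52→63: 11 bp
  63→72: 9 bp
  72→78: 6 bp
  78→91: 13 bp
  91→97: 6 bp
  97→103: 6 bp
  103→107: 4 bp
  107→124: 17 bp
  124→1 (wrap): 131-124+1 = 8 bp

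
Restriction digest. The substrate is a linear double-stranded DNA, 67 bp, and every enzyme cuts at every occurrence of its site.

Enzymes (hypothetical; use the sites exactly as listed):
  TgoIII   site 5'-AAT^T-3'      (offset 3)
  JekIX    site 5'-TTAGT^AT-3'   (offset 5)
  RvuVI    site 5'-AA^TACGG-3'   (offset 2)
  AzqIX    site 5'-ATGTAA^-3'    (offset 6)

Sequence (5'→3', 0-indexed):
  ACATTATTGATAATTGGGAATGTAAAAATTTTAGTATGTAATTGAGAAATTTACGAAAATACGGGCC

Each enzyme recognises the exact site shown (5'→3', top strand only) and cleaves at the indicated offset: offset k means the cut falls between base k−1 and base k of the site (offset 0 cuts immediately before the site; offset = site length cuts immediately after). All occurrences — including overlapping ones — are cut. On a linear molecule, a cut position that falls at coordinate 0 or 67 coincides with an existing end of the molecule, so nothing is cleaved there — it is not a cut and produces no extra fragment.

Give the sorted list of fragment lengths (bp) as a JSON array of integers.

Site scan:
  TgoIII AATT/3: at [11, 26, 39, 47] ⇒ [14, 29, 42, 50]
  JekIX TTAGTAT/5: at [30] ⇒ [35]
  RvuVI AATACGG/2: at [57] ⇒ [59]
  AzqIX ATGTAA/6: at [19, 35] ⇒ [25, 41]

Pooled cuts: [14, 25, 29, 35, 41, 42, 50, 59]

Fragment lengths:
  [0,14): 14 bp
  [14,25): 11 bp
  [25,29): 4 bp
  [29,35): 6 bp
  [35,41): 6 bp
  [41,42): 1 bp
  [42,50): 8 bp
  [50,59): 9 bp
  [59,67): 8 bp

[1,4,6,6,8,8,9,11,14]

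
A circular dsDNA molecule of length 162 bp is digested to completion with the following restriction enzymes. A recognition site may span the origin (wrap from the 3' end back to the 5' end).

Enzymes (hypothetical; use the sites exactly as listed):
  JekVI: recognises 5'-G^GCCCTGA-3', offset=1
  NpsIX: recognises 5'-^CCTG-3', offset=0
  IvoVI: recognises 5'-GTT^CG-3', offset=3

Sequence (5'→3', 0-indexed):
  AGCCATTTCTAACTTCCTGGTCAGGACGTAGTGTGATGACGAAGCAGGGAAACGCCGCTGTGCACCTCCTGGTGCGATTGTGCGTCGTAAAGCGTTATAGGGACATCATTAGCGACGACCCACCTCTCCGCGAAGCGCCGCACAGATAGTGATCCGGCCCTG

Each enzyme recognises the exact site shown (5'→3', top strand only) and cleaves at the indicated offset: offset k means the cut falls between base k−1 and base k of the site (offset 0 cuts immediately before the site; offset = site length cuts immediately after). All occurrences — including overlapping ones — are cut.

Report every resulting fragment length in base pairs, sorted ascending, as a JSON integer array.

Scan for sites:
  JekVI (GGCCCTGA, off=1): starts [155] → cuts [156]
  NpsIX (CCTG, off=0): starts [15, 67, 158] → cuts [15, 67, 158]
  IvoVI (GTTCG, off=3): no sites

Pooled cuts: [15, 67, 156, 158]

Fragment lengths:
  15→67: 52 bp
  67→156: 89 bp
  156→158: 2 bp
  158→15 (wrap): 162-158+15 = 19 bp

[2,19,52,89]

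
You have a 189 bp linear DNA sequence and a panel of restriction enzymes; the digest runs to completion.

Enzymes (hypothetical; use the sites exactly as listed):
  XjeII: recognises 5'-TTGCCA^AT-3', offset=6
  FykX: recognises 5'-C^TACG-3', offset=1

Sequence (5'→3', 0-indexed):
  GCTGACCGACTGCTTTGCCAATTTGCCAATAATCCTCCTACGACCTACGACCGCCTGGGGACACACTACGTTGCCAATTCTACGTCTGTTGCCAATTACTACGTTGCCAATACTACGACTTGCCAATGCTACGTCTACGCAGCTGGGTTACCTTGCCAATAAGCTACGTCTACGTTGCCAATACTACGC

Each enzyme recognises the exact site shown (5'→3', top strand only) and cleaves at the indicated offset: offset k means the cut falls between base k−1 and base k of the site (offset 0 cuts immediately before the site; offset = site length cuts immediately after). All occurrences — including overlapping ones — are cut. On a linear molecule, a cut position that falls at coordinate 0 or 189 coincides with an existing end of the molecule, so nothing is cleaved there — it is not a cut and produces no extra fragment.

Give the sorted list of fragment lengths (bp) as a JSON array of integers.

Scan for sites:
  XjeII (TTGCCAAT, off=6): starts [14, 22, 70, 88, 103, 119, 152, 174] → cuts [20, 28, 76, 94, 109, 125, 158, 180]
  FykX (CTACG, off=1): starts [37, 44, 65, 79, 98, 112, 128, 134, 163, 169, 183] → cuts [38, 45, 66, 80, 99, 113, 129, 135, 164, 170, 184]

All cut coordinates (distinct, sorted): [20, 28, 38, 45, 66, 76, 80, 94, 99, 109, 113, 125, 129, 135, 158, 164, 170, 180, 184]

Fragments:
  [0,20): 20 bp
  [20,28): 8 bp
  [28,38): 10 bp
  [38,45): 7 bp
  [45,66): 21 bp
  [66,76): 10 bp
  [76,80): 4 bp
  [80,94): 14 bp
  [94,99): 5 bp
  [99,109): 10 bp
  [109,113): 4 bp
  [113,125): 12 bp
  [125,129): 4 bp
  [129,135): 6 bp
  [135,158): 23 bp
  [158,164): 6 bp
  [164,170): 6 bp
  [170,180): 10 bp
  [180,184): 4 bp
  [184,189): 5 bp

[4,4,4,4,5,5,6,6,6,7,8,10,10,10,10,12,14,20,21,23]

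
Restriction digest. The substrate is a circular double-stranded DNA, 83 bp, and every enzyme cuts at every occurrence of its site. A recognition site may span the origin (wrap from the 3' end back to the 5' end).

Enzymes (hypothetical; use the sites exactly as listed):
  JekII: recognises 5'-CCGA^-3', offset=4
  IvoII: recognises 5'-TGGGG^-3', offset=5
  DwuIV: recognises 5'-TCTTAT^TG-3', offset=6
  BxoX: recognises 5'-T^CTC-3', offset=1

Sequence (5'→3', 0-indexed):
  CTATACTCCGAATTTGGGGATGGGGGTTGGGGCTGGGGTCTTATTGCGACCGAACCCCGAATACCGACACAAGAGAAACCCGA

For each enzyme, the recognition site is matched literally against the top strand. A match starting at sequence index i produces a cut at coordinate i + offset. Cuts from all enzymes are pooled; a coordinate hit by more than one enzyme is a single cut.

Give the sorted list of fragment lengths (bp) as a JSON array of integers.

Scan for sites:
  JekII (CCGA, off=4): starts [7, 49, 56, 63, 79] → cuts [0, 11, 53, 60, 67]
  IvoII (TGGGG, off=5): starts [14, 20, 27, 33] → cuts [19, 25, 32, 38]
  DwuIV (TCTTATTG, off=6): starts [38] → cuts [44]
  BxoX (TCTC, off=1): no sites

Pooled cuts: [0, 11, 19, 25, 32, 38, 44, 53, 60, 67]

Fragments:
  0→11: 11 bp
  11→19: 8 bp
  19→25: 6 bp
  25→32: 7 bp
  32→38: 6 bp
  38→44: 6 bp
  44→53: 9 bp
  53→60: 7 bp
  60→67: 7 bp
  67→0 (wrap): 83-67+0 = 16 bp

[6,6,6,7,7,7,8,9,11,16]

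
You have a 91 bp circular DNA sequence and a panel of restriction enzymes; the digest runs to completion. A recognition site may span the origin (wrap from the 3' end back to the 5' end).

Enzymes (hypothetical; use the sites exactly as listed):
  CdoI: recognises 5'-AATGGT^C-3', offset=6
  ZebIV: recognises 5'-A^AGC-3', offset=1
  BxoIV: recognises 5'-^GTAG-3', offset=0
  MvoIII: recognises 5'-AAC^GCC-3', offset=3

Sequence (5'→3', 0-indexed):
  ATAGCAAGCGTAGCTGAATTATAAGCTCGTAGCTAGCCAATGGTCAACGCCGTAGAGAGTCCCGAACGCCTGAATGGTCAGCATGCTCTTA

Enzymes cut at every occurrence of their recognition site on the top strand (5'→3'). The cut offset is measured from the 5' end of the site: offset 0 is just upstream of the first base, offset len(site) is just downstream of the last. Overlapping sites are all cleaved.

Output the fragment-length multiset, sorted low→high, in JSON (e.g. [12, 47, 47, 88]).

Site scan:
  CdoI AATGGTC/6: at [38, 72] ⇒ [44, 78]
  ZebIV AAGC/1: at [5, 22] ⇒ [6, 23]
  BxoIV GTAG/0: at [9, 28, 51] ⇒ [9, 28, 51]
  MvoIII AACGCC/3: at [45, 64] ⇒ [48, 67]

Pooled cuts: [6, 9, 23, 28, 44, 48, 51, 67, 78]

Fragment lengths:
  6→9: 3 bp
  9→23: 14 bp
  23→28: 5 bp
  28→44: 16 bp
  44→48: 4 bp
  48→51: 3 bp
  51→67: 16 bp
  67→78: 11 bp
  78→6 (wrap): 91-78+6 = 19 bp

[3,3,4,5,11,14,16,16,19]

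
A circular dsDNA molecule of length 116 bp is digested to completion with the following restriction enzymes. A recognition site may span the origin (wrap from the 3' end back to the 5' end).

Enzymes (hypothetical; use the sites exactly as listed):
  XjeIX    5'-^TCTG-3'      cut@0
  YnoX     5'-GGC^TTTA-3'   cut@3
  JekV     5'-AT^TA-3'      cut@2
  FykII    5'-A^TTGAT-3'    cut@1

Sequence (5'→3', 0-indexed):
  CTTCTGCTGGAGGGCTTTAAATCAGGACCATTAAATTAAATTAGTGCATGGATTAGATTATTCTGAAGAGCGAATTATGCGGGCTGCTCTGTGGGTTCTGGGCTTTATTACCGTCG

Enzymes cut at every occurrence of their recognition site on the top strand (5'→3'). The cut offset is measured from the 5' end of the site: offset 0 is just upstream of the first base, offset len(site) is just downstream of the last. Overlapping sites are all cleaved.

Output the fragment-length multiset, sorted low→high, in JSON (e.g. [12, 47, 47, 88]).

Site scan:
  XjeIX (TCTG, off=0): starts [2, 61, 87, 96] → cuts [2, 61, 87, 96]
  YnoX (GGCTTTA, off=3): starts [12, 100] → cuts [15, 103]
  JekV (ATTA, off=2): starts [29, 34, 39, 51, 56, 73, 106] → cuts [31, 36, 41, 53, 58, 75, 108]
  FykII (ATTGAT, off=1): no sites

All cut coordinates (distinct, sorted): [2, 15, 31, 36, 41, 53, 58, 61, 75, 87, 96, 103, 108]

Fragment lengths:
  2→15: 13 bp
  15→31: 16 bp
  31→36: 5 bp
  36→41: 5 bp
  41→53: 12 bp
  53→58: 5 bp
  58→61: 3 bp
  61→75: 14 bp
  75→87: 12 bp
  87→96: 9 bp
  96→103: 7 bp
  103→108: 5 bp
  108→2 (wrap): 116-108+2 = 10 bp

[3,5,5,5,5,7,9,10,12,12,13,14,16]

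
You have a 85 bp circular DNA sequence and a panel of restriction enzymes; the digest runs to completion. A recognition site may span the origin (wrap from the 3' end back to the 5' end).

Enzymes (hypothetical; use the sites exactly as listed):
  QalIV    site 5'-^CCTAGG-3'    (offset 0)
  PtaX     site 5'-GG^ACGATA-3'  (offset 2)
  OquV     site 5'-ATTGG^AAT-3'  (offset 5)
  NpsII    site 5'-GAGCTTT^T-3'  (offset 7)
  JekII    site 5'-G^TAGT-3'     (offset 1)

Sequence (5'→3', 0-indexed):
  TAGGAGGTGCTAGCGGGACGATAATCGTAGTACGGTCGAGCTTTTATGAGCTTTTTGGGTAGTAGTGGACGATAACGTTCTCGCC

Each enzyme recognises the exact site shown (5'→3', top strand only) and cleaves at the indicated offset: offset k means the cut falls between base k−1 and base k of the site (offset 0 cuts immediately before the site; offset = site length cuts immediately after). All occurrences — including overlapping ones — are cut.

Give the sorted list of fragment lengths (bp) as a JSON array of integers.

Scan for sites:
  QalIV CCTAGG/0: at [83] ⇒ [83]
  PtaX GGACGATA/2: at [15, 66] ⇒ [17, 68]
  OquV (ATTGGAAT, off=5): no sites
  NpsII GAGCTTTT/7: at [37, 47] ⇒ [44, 54]
  JekII GTAGT/1: at [26, 58, 61] ⇒ [27, 59, 62]

Pooled cuts: [17, 27, 44, 54, 59, 62, 68, 83]

Fragments:
  17→27: 10 bp
  27→44: 17 bp
  44→54: 10 bp
  54→59: 5 bp
  59→62: 3 bp
  62→68: 6 bp
  68→83: 15 bp
  83→17 (wrap): 85-83+17 = 19 bp

[3,5,6,10,10,15,17,19]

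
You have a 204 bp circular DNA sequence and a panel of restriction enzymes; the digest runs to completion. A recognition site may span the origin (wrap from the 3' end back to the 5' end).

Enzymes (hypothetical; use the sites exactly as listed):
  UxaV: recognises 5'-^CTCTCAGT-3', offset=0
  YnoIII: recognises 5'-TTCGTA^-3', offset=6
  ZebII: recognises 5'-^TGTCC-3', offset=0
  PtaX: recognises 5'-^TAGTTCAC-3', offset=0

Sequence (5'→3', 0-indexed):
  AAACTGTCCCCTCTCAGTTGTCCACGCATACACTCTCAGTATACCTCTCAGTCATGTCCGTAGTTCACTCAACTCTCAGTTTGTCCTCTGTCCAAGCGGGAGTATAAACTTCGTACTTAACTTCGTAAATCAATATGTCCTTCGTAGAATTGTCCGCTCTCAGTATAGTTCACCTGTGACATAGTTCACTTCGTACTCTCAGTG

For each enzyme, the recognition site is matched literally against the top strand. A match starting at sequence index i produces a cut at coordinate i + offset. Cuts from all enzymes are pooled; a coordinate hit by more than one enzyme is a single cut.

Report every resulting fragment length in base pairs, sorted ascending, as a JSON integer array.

[4,6,6,6,7,8,8,9,9,10,11,12,12,12,13,14,14,16,27]

Site scan:
  UxaV CTCTCAGT/0: at [10, 32, 44, 72, 156, 195] ⇒ [10, 32, 44, 72, 156, 195]
  YnoIII TTCGTA/6: at [109, 121, 140, 189] ⇒ [115, 127, 146, 195]
  ZebII TGTCC/0: at [4, 18, 54, 81, 88, 135, 150] ⇒ [4, 18, 54, 81, 88, 135, 150]
  PtaX TAGTTCAC/0: at [60, 165, 181] ⇒ [60, 165, 181]

Pooled cuts: [4, 10, 18, 32, 44, 54, 60, 72, 81, 88, 115, 127, 135, 146, 150, 156, 165, 181, 195]

Fragments:
  4→10: 6 bp
  10→18: 8 bp
  18→32: 14 bp
  32→44: 12 bp
  44→54: 10 bp
  54→60: 6 bp
  60→72: 12 bp
  72→81: 9 bp
  81→88: 7 bp
  88→115: 27 bp
  115→127: 12 bp
  127→135: 8 bp
  135→146: 11 bp
  146→150: 4 bp
  150→156: 6 bp
  156→165: 9 bp
  165→181: 16 bp
  181→195: 14 bp
  195→4 (wrap): 204-195+4 = 13 bp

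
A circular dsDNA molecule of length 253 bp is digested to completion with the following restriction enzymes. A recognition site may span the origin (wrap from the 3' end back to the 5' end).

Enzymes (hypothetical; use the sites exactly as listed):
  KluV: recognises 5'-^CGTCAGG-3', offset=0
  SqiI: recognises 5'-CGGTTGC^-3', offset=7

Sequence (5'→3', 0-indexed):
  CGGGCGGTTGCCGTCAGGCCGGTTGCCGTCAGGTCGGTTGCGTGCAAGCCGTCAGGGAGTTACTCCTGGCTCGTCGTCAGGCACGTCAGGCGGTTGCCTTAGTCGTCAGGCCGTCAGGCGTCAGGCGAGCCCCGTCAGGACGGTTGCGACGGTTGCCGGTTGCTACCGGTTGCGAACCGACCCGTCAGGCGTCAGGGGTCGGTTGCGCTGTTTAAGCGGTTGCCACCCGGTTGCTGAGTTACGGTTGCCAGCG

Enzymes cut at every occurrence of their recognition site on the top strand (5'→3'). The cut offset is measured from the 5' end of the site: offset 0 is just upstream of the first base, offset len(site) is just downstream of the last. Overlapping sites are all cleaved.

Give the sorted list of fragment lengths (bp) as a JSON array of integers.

[6,7,7,7,8,8,9,9,9,10,11,14,14,14,15,15,15,16,17,17,25]

Scan for sites:
  KluV (CGTCAGG, off=0): starts [11, 26, 49, 74, 83, 103, 111, 118, 132, 182, 189] → cuts [11, 26, 49, 74, 83, 103, 111, 118, 132, 182, 189]
  SqiI (CGGTTGC, off=7): starts [4, 19, 34, 90, 140, 149, 156, 166, 199, 216, 227, 241] → cuts [11, 26, 41, 97, 147, 156, 163, 173, 206, 223, 234, 248]

All cut coordinates (distinct, sorted): [11, 26, 41, 49, 74, 83, 97, 103, 111, 118, 132, 147, 156, 163, 173, 182, 189, 206, 223, 234, 248]

Fragment lengths:
  11→26: 15 bp
  26→41: 15 bp
  41→49: 8 bp
  49→74: 25 bp
  74→83: 9 bp
  83→97: 14 bp
  97→103: 6 bp
  103→111: 8 bp
  111→118: 7 bp
  118→132: 14 bp
  132→147: 15 bp
  147→156: 9 bp
  156→163: 7 bp
  163→173: 10 bp
  173→182: 9 bp
  182→189: 7 bp
  189→206: 17 bp
  206→223: 17 bp
  223→234: 11 bp
  234→248: 14 bp
  248→11 (wrap): 253-248+11 = 16 bp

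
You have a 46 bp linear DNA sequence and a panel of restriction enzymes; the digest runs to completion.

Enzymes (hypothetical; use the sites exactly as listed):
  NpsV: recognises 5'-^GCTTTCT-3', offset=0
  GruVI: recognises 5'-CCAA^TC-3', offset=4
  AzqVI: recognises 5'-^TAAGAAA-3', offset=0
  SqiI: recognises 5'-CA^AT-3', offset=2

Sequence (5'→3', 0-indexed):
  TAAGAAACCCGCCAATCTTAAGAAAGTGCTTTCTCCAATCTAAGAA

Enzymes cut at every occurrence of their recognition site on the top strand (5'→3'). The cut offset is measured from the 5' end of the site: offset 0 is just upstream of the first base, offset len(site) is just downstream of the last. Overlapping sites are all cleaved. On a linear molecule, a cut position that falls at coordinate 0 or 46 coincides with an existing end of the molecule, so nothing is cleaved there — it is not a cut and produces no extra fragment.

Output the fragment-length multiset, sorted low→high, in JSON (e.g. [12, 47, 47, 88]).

Per-enzyme occurrences:
  NpsV (GCTTTCT, off=0): starts [27] → cuts [27]
  GruVI (CCAATC, off=4): starts [11, 34] → cuts [15, 38]
  AzqVI (TAAGAAA, off=0): starts [0, 18] → cuts [18] (position 0 is a terminus of the linear molecule — no cut)
  SqiI (CAAT, off=2): starts [12, 35] → cuts [14, 37]

Pooled cuts: [14, 15, 18, 27, 37, 38]

Fragments:
  [0,14): 14 bp
  [14,15): 1 bp
  [15,18): 3 bp
  [18,27): 9 bp
  [27,37): 10 bp
  [37,38): 1 bp
  [38,46): 8 bp

[1,1,3,8,9,10,14]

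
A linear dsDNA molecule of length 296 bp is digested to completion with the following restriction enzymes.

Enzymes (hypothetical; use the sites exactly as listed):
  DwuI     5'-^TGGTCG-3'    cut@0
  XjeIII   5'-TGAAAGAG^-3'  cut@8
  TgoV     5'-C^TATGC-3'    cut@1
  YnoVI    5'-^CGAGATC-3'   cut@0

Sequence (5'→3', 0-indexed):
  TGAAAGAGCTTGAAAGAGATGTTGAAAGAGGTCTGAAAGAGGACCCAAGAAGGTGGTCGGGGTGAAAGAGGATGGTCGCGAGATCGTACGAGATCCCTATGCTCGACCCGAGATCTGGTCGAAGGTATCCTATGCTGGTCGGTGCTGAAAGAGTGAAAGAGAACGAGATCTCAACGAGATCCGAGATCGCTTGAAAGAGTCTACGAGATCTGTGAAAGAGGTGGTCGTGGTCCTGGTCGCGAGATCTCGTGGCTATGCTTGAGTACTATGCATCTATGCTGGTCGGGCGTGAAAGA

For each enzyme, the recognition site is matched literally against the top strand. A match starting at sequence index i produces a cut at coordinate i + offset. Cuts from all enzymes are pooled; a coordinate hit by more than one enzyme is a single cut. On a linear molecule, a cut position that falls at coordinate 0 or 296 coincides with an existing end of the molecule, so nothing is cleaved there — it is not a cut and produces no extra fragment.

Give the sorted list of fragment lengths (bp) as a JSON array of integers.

Scan for sites:
  DwuI TGGTCG/0: at [53, 72, 115, 135, 221, 233, 279] ⇒ [53, 72, 115, 135, 221, 233, 279]
  XjeIII TGAAAGAG/8: at [0, 10, 22, 33, 62, 145, 153, 191, 212] ⇒ [8, 18, 30, 41, 70, 153, 161, 199, 220]
  TgoV CTATGC/1: at [96, 129, 252, 265, 273] ⇒ [97, 130, 253, 266, 274]
  YnoVI CGAGATC/0: at [78, 88, 108, 163, 174, 181, 203, 239] ⇒ [78, 88, 108, 163, 174, 181, 203, 239]

Pooled cuts: [8, 18, 30, 41, 53, 70, 72, 78, 88, 97, 108, 115, 130, 135, 153, 161, 163, 174, 181, 199, 203, 220, 221, 233, 239, 253, 266, 274, 279]

Fragments:
  [0,8): 8 bp
  [8,18): 10 bp
  [18,30): 12 bp
  [30,41): 11 bp
  [41,53): 12 bp
  [53,70): 17 bp
  [70,72): 2 bp
  [72,78): 6 bp
  [78,88): 10 bp
  [88,97): 9 bp
  [97,108): 11 bp
  [108,115): 7 bp
  [115,130): 15 bp
  [130,135): 5 bp
  [135,153): 18 bp
  [153,161): 8 bp
  [161,163): 2 bp
  [163,174): 11 bp
  [174,181): 7 bp
  [181,199): 18 bp
  [199,203): 4 bp
  [203,220): 17 bp
  [220,221): 1 bp
  [221,233): 12 bp
  [233,239): 6 bp
  [239,253): 14 bp
  [253,266): 13 bp
  [266,274): 8 bp
  [274,279): 5 bp
  [279,296): 17 bp

[1,2,2,4,5,5,6,6,7,7,8,8,8,9,10,10,11,11,11,12,12,12,13,14,15,17,17,17,18,18]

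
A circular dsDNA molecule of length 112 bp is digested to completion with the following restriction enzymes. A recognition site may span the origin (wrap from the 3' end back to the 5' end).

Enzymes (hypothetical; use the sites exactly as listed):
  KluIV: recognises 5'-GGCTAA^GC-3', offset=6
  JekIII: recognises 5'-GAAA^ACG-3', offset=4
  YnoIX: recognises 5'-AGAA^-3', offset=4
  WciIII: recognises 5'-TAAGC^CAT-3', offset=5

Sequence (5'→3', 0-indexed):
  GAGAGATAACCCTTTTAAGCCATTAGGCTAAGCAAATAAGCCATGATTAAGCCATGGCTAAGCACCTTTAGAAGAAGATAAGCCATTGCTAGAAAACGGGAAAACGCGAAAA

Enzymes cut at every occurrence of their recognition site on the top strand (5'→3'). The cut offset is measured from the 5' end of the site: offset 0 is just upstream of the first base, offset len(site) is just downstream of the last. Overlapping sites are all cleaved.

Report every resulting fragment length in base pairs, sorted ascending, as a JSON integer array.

Per-enzyme occurrences:
  KluIV (GGCTAAGC, off=6): starts [25, 55] → cuts [31, 61]
  JekIII (GAAAACG, off=4): starts [91, 99] → cuts [95, 103]
  YnoIX (AGAA, off=4): starts [69, 72, 90] → cuts [73, 76, 94]
  WciIII (TAAGCCAT, off=5): starts [15, 36, 47, 78] → cuts [20, 41, 52, 83]

All cut coordinates (distinct, sorted): [20, 31, 41, 52, 61, 73, 76, 83, 94, 95, 103]

Fragments:
  20→31: 11 bp
  31→41: 10 bp
  41→52: 11 bp
  52→61: 9 bp
  61→73: 12 bp
  73→76: 3 bp
  76→83: 7 bp
  83→94: 11 bp
  94→95: 1 bp
  95→103: 8 bp
  103→20 (wrap): 112-103+20 = 29 bp

[1,3,7,8,9,10,11,11,11,12,29]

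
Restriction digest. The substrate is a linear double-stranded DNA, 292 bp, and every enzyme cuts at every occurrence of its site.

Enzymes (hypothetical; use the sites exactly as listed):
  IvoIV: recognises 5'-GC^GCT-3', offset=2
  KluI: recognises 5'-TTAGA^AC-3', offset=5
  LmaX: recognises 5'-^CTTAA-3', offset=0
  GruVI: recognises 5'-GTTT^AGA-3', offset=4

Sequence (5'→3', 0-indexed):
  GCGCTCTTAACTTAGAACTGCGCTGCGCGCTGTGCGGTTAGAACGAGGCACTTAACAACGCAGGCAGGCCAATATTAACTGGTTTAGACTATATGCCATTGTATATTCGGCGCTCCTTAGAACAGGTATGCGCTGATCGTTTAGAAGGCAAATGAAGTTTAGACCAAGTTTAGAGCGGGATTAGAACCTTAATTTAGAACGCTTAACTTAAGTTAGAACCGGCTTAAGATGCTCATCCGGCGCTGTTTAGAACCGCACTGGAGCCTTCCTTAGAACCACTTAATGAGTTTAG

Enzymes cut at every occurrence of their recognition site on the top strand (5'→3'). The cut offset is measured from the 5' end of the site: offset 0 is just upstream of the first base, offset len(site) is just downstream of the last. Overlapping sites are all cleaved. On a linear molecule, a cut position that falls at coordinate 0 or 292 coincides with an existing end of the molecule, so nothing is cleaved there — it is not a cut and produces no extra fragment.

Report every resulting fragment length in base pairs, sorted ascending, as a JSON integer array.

Site scan:
  IvoIV (GCGCT, off=2): starts [0, 19, 26, 109, 129, 239] → cuts [2, 21, 28, 111, 131, 241]
  KluI (TTAGAAC, off=5): starts [11, 37, 116, 180, 193, 212, 246, 269] → cuts [16, 42, 121, 185, 198, 217, 251, 274]
  LmaX (CTTAA, off=0): starts [5, 50, 187, 201, 206, 222, 278] → cuts [5, 50, 187, 201, 206, 222, 278]
  GruVI (GTTTAGA, off=4): starts [81, 138, 156, 167, 244] → cuts [85, 142, 160, 171, 248]

Pooled cuts: [2, 5, 16, 21, 28, 42, 50, 85, 111, 121, 131, 142, 160, 171, 185, 187, 198, 201, 206, 217, 222, 241, 248, 251, 274, 278]

Fragment lengths:
  [0,2): 2 bp
  [2,5): 3 bp
  [5,16): 11 bp
  [16,21): 5 bp
  [21,28): 7 bp
  [28,42): 14 bp
  [42,50): 8 bp
  [50,85): 35 bp
  [85,111): 26 bp
  [111,121): 10 bp
  [121,131): 10 bp
  [131,142): 11 bp
  [142,160): 18 bp
  [160,171): 11 bp
  [171,185): 14 bp
  [185,187): 2 bp
  [187,198): 11 bp
  [198,201): 3 bp
  [201,206): 5 bp
  [206,217): 11 bp
  [217,222): 5 bp
  [222,241): 19 bp
  [241,248): 7 bp
  [248,251): 3 bp
  [251,274): 23 bp
  [274,278): 4 bp
  [278,292): 14 bp

[2,2,3,3,3,4,5,5,5,7,7,8,10,10,11,11,11,11,11,14,14,14,18,19,23,26,35]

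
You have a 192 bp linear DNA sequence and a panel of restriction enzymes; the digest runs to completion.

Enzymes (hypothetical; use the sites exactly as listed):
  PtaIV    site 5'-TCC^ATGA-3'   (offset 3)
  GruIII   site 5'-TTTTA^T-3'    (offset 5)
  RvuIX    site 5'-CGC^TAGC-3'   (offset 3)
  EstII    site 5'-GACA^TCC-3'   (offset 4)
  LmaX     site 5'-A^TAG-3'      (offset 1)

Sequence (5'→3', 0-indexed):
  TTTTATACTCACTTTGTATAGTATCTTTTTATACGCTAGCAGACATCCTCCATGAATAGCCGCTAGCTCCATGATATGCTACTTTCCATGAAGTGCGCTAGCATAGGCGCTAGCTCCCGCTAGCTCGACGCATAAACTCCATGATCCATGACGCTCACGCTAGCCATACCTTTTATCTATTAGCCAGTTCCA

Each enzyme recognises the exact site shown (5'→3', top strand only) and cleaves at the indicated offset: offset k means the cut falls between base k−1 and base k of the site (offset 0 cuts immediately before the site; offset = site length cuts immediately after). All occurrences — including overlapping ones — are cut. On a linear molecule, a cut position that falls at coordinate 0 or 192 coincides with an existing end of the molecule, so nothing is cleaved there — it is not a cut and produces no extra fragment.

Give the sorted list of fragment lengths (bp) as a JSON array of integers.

[5,5,5,5,6,7,7,7,7,9,10,11,13,13,13,15,17,17,20]

Scan for sites:
  PtaIV TCCATGA/3: at [48, 67, 84, 137, 144] ⇒ [51, 70, 87, 140, 147]
  GruIII TTTTAT/5: at [0, 26, 170] ⇒ [5, 31, 175]
  RvuIX CGCTAGC/3: at [33, 60, 95, 107, 117, 157] ⇒ [36, 63, 98, 110, 120, 160]
  EstII GACATCC/4: at [41] ⇒ [45]
  LmaX ATAG/1: at [17, 55, 102] ⇒ [18, 56, 103]

All cut coordinates (distinct, sorted): [5, 18, 31, 36, 45, 51, 56, 63, 70, 87, 98, 103, 110, 120, 140, 147, 160, 175]

Fragments:
  [0,5): 5 bp
  [5,18): 13 bp
  [18,31): 13 bp
  [31,36): 5 bp
  [36,45): 9 bp
  [45,51): 6 bp
  [51,56): 5 bp
  [56,63): 7 bp
  [63,70): 7 bp
  [70,87): 17 bp
  [87,98): 11 bp
  [98,103): 5 bp
  [103,110): 7 bp
  [110,120): 10 bp
  [120,140): 20 bp
  [140,147): 7 bp
  [147,160): 13 bp
  [160,175): 15 bp
  [175,192): 17 bp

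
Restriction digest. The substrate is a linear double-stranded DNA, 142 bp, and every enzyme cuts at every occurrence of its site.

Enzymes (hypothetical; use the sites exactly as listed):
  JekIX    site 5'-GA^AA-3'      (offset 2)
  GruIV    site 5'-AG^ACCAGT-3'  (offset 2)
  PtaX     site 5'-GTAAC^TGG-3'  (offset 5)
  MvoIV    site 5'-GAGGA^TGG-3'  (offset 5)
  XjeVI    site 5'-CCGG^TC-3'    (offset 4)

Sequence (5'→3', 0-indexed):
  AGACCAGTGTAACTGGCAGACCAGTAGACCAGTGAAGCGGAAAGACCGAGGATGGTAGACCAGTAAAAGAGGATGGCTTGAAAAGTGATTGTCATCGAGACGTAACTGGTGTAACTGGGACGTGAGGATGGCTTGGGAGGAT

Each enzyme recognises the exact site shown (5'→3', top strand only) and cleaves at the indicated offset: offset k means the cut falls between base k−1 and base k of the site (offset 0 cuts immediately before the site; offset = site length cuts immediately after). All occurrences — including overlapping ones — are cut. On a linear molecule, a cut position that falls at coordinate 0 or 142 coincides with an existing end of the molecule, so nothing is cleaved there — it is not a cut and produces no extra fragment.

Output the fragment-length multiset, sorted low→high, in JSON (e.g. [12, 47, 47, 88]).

Per-enzyme occurrences:
  JekIX GAAA/2: at [39, 79] ⇒ [41, 81]
  GruIV AGACCAGT/2: at [0, 17, 25, 56] ⇒ [2, 19, 27, 58]
  PtaX GTAACTGG/5: at [8, 101, 110] ⇒ [13, 106, 115]
  MvoIV GAGGATGG/5: at [47, 68, 123] ⇒ [52, 73, 128]
  XjeVI (CCGGTC, off=4): no sites

All cut coordinates (distinct, sorted): [2, 13, 19, 27, 41, 52, 58, 73, 81, 106, 115, 128]

Fragment lengths:
  [0,2): 2 bp
  [2,13): 11 bp
  [13,19): 6 bp
  [19,27): 8 bp
  [27,41): 14 bp
  [41,52): 11 bp
  [52,58): 6 bp
  [58,73): 15 bp
  [73,81): 8 bp
  [81,106): 25 bp
  [106,115): 9 bp
  [115,128): 13 bp
  [128,142): 14 bp

[2,6,6,8,8,9,11,11,13,14,14,15,25]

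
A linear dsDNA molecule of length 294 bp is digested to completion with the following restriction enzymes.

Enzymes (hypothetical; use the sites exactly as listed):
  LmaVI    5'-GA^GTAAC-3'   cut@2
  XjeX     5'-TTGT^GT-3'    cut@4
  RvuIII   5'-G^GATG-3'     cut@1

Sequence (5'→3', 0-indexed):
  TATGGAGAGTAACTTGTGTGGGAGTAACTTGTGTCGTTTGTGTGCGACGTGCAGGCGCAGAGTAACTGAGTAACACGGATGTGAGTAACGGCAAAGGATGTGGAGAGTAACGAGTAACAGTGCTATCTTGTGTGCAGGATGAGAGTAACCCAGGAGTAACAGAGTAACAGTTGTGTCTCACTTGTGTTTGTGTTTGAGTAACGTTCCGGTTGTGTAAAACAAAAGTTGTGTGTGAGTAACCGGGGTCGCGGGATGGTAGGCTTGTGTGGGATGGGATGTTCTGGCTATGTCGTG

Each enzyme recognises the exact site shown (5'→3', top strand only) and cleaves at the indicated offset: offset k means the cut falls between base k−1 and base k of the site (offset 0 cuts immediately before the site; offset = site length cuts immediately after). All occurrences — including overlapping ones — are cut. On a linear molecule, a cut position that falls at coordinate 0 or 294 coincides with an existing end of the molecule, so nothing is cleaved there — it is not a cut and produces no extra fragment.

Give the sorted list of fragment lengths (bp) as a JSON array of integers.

[4,5,6,6,6,6,6,7,7,7,8,8,8,8,9,9,9,10,11,11,11,12,14,16,16,16,18,20,20]

Scan for sites:
  LmaVI (GAGTAAC, off=2): starts [6, 21, 59, 67, 82, 104, 111, 142, 153, 161, 195, 233] → cuts [8, 23, 61, 69, 84, 106, 113, 144, 155, 163, 197, 235]
  XjeX (TTGTGT, off=4): starts [13, 28, 37, 127, 170, 181, 187, 209, 225, 261] → cuts [17, 32, 41, 131, 174, 185, 191, 213, 229, 265]
  RvuIII (GGATG, off=1): starts [76, 95, 136, 250, 268, 273] → cuts [77, 96, 137, 251, 269, 274]

All cut coordinates (distinct, sorted): [8, 17, 23, 32, 41, 61, 69, 77, 84, 96, 106, 113, 131, 137, 144, 155, 163, 174, 185, 191, 197, 213, 229, 235, 251, 265, 269, 274]

Fragments:
  [0,8): 8 bp
  [8,17): 9 bp
  [17,23): 6 bp
  [23,32): 9 bp
  [32,41): 9 bp
  [41,61): 20 bp
  [61,69): 8 bp
  [69,77): 8 bp
  [77,84): 7 bp
  [84,96): 12 bp
  [96,106): 10 bp
  [106,113): 7 bp
  [113,131): 18 bp
  [131,137): 6 bp
  [137,144): 7 bp
  [144,155): 11 bp
  [155,163): 8 bp
  [163,174): 11 bp
  [174,185): 11 bp
  [185,191): 6 bp
  [191,197): 6 bp
  [197,213): 16 bp
  [213,229): 16 bp
  [229,235): 6 bp
  [235,251): 16 bp
  [251,265): 14 bp
  [265,269): 4 bp
  [269,274): 5 bp
  [274,294): 20 bp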